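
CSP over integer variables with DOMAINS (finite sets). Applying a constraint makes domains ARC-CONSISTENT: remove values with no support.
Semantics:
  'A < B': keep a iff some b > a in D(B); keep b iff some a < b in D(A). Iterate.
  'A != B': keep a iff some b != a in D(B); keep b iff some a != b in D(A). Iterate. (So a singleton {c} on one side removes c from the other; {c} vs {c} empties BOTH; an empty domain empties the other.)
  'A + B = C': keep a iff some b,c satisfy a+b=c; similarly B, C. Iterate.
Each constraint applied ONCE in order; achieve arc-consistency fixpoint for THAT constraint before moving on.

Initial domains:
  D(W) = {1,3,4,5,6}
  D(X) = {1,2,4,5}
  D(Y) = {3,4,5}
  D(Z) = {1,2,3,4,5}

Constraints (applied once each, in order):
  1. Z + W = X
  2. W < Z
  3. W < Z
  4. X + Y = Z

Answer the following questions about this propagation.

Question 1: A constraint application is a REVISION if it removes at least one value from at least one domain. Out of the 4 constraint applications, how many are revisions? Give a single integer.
Constraint 1 (Z + W = X) on D(Z)={1,2,3,4,5} D(W)={1,3,4,5,6} D(X)={1,2,4,5}: Z {1,2,3,4,5}->{1,2,3,4}; W {1,3,4,5,6}->{1,3,4}; X {1,2,4,5}->{2,4,5} => REVISION
Constraint 2 (W < Z) on D(W)={1,3,4} D(Z)={1,2,3,4}: W {1,3,4}->{1,3}; Z {1,2,3,4}->{2,3,4} => REVISION
Constraint 3 (W < Z) on D(W)={1,3} D(Z)={2,3,4}: no change => not a revision
Constraint 4 (X + Y = Z) on D(X)={2,4,5} D(Y)={3,4,5} D(Z)={2,3,4}: X {2,4,5}->{}; Y {3,4,5}->{}; Z {2,3,4}->{} => REVISION
Total revisions = 3

Answer: 3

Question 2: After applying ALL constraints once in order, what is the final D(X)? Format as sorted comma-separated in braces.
Answer: {}

Derivation:
Constraint 1 (Z + W = X) on D(Z)={1,2,3,4,5} D(W)={1,3,4,5,6} D(X)={1,2,4,5}: Z {1,2,3,4,5}->{1,2,3,4}; W {1,3,4,5,6}->{1,3,4}; X {1,2,4,5}->{2,4,5}
Constraint 2 (W < Z) on D(W)={1,3,4} D(Z)={1,2,3,4}: W {1,3,4}->{1,3}; Z {1,2,3,4}->{2,3,4}
Constraint 3 (W < Z) on D(W)={1,3} D(Z)={2,3,4}: no change
Constraint 4 (X + Y = Z) on D(X)={2,4,5} D(Y)={3,4,5} D(Z)={2,3,4}: X {2,4,5}->{}; Y {3,4,5}->{}; Z {2,3,4}->{}
So after all 4 constraints: D(X) = {}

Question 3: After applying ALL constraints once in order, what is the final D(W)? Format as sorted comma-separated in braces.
Constraint 1 (Z + W = X) on D(Z)={1,2,3,4,5} D(W)={1,3,4,5,6} D(X)={1,2,4,5}: Z {1,2,3,4,5}->{1,2,3,4}; W {1,3,4,5,6}->{1,3,4}; X {1,2,4,5}->{2,4,5}
Constraint 2 (W < Z) on D(W)={1,3,4} D(Z)={1,2,3,4}: W {1,3,4}->{1,3}; Z {1,2,3,4}->{2,3,4}
Constraint 3 (W < Z) on D(W)={1,3} D(Z)={2,3,4}: no change
Constraint 4 (X + Y = Z) on D(X)={2,4,5} D(Y)={3,4,5} D(Z)={2,3,4}: X {2,4,5}->{}; Y {3,4,5}->{}; Z {2,3,4}->{}
So after all 4 constraints: D(W) = {1,3}

Answer: {1,3}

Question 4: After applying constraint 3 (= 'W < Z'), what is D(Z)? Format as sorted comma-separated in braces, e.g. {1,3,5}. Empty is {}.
Constraint 1 (Z + W = X) on D(Z)={1,2,3,4,5} D(W)={1,3,4,5,6} D(X)={1,2,4,5}: Z {1,2,3,4,5}->{1,2,3,4}; W {1,3,4,5,6}->{1,3,4}; X {1,2,4,5}->{2,4,5}
Constraint 2 (W < Z) on D(W)={1,3,4} D(Z)={1,2,3,4}: W {1,3,4}->{1,3}; Z {1,2,3,4}->{2,3,4}
Constraint 3 (W < Z) on D(W)={1,3} D(Z)={2,3,4}: no change
So after constraint 3: D(Z) = {2,3,4}

Answer: {2,3,4}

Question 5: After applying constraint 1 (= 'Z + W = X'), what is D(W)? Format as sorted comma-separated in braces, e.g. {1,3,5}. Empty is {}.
Answer: {1,3,4}

Derivation:
Constraint 1 (Z + W = X) on D(Z)={1,2,3,4,5} D(W)={1,3,4,5,6} D(X)={1,2,4,5}: Z {1,2,3,4,5}->{1,2,3,4}; W {1,3,4,5,6}->{1,3,4}; X {1,2,4,5}->{2,4,5}
So after constraint 1: D(W) = {1,3,4}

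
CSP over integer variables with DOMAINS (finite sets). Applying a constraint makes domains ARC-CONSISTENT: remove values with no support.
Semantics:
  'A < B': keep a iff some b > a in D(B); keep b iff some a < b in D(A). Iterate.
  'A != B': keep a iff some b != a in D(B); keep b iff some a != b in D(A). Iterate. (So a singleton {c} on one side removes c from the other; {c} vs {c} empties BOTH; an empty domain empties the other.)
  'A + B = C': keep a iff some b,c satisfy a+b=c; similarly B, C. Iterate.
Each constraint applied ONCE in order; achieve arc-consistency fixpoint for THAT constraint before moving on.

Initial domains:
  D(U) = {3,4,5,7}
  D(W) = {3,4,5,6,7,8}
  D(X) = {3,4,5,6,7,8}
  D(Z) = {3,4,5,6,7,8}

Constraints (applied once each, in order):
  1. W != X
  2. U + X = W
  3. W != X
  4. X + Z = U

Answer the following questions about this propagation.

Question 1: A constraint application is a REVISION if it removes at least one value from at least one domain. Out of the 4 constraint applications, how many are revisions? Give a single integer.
Answer: 2

Derivation:
Constraint 1 (W != X) on D(W)={3,4,5,6,7,8} D(X)={3,4,5,6,7,8}: no change => not a revision
Constraint 2 (U + X = W) on D(U)={3,4,5,7} D(X)={3,4,5,6,7,8} D(W)={3,4,5,6,7,8}: U {3,4,5,7}->{3,4,5}; X {3,4,5,6,7,8}->{3,4,5}; W {3,4,5,6,7,8}->{6,7,8} => REVISION
Constraint 3 (W != X) on D(W)={6,7,8} D(X)={3,4,5}: no change => not a revision
Constraint 4 (X + Z = U) on D(X)={3,4,5} D(Z)={3,4,5,6,7,8} D(U)={3,4,5}: X {3,4,5}->{}; Z {3,4,5,6,7,8}->{}; U {3,4,5}->{} => REVISION
Total revisions = 2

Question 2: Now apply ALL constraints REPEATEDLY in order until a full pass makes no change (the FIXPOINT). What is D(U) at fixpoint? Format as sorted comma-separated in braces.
Answer: {}

Derivation:
pass 0 (initial): D(U)={3,4,5,7}
pass 1: U {3,4,5,7}->{}; W {3,4,5,6,7,8}->{6,7,8}; X {3,4,5,6,7,8}->{}; Z {3,4,5,6,7,8}->{}
pass 2: W {6,7,8}->{}
pass 3: no change
Fixpoint after 3 passes: D(U) = {}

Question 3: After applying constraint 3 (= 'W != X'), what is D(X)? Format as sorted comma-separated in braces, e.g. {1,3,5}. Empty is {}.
Constraint 1 (W != X) on D(W)={3,4,5,6,7,8} D(X)={3,4,5,6,7,8}: no change
Constraint 2 (U + X = W) on D(U)={3,4,5,7} D(X)={3,4,5,6,7,8} D(W)={3,4,5,6,7,8}: U {3,4,5,7}->{3,4,5}; X {3,4,5,6,7,8}->{3,4,5}; W {3,4,5,6,7,8}->{6,7,8}
Constraint 3 (W != X) on D(W)={6,7,8} D(X)={3,4,5}: no change
So after constraint 3: D(X) = {3,4,5}

Answer: {3,4,5}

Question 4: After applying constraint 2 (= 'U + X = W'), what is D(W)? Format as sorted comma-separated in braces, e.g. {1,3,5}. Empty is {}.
Answer: {6,7,8}

Derivation:
Constraint 1 (W != X) on D(W)={3,4,5,6,7,8} D(X)={3,4,5,6,7,8}: no change
Constraint 2 (U + X = W) on D(U)={3,4,5,7} D(X)={3,4,5,6,7,8} D(W)={3,4,5,6,7,8}: U {3,4,5,7}->{3,4,5}; X {3,4,5,6,7,8}->{3,4,5}; W {3,4,5,6,7,8}->{6,7,8}
So after constraint 2: D(W) = {6,7,8}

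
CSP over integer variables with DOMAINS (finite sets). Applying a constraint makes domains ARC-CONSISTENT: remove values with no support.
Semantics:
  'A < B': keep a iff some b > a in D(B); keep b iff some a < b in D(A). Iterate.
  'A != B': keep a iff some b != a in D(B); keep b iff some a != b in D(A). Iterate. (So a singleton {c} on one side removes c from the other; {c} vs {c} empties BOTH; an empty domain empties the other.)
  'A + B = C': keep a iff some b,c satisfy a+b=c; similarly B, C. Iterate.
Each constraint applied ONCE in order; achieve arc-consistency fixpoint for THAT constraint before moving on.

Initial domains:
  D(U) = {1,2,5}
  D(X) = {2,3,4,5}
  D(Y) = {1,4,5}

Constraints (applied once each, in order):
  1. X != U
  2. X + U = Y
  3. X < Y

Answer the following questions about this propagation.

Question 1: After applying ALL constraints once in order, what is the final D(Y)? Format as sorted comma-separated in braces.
Answer: {4,5}

Derivation:
Constraint 1 (X != U) on D(X)={2,3,4,5} D(U)={1,2,5}: no change
Constraint 2 (X + U = Y) on D(X)={2,3,4,5} D(U)={1,2,5} D(Y)={1,4,5}: X {2,3,4,5}->{2,3,4}; U {1,2,5}->{1,2}; Y {1,4,5}->{4,5}
Constraint 3 (X < Y) on D(X)={2,3,4} D(Y)={4,5}: no change
So after all 3 constraints: D(Y) = {4,5}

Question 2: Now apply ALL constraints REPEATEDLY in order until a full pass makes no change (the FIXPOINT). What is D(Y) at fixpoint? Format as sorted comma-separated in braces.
pass 0 (initial): D(Y)={1,4,5}
pass 1: U {1,2,5}->{1,2}; X {2,3,4,5}->{2,3,4}; Y {1,4,5}->{4,5}
pass 2: no change
Fixpoint after 2 passes: D(Y) = {4,5}

Answer: {4,5}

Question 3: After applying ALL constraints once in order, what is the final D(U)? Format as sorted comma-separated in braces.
Answer: {1,2}

Derivation:
Constraint 1 (X != U) on D(X)={2,3,4,5} D(U)={1,2,5}: no change
Constraint 2 (X + U = Y) on D(X)={2,3,4,5} D(U)={1,2,5} D(Y)={1,4,5}: X {2,3,4,5}->{2,3,4}; U {1,2,5}->{1,2}; Y {1,4,5}->{4,5}
Constraint 3 (X < Y) on D(X)={2,3,4} D(Y)={4,5}: no change
So after all 3 constraints: D(U) = {1,2}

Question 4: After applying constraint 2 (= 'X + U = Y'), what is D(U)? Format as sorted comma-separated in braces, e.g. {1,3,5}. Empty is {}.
Constraint 1 (X != U) on D(X)={2,3,4,5} D(U)={1,2,5}: no change
Constraint 2 (X + U = Y) on D(X)={2,3,4,5} D(U)={1,2,5} D(Y)={1,4,5}: X {2,3,4,5}->{2,3,4}; U {1,2,5}->{1,2}; Y {1,4,5}->{4,5}
So after constraint 2: D(U) = {1,2}

Answer: {1,2}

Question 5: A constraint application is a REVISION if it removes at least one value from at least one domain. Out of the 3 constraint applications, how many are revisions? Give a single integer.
Answer: 1

Derivation:
Constraint 1 (X != U) on D(X)={2,3,4,5} D(U)={1,2,5}: no change => not a revision
Constraint 2 (X + U = Y) on D(X)={2,3,4,5} D(U)={1,2,5} D(Y)={1,4,5}: X {2,3,4,5}->{2,3,4}; U {1,2,5}->{1,2}; Y {1,4,5}->{4,5} => REVISION
Constraint 3 (X < Y) on D(X)={2,3,4} D(Y)={4,5}: no change => not a revision
Total revisions = 1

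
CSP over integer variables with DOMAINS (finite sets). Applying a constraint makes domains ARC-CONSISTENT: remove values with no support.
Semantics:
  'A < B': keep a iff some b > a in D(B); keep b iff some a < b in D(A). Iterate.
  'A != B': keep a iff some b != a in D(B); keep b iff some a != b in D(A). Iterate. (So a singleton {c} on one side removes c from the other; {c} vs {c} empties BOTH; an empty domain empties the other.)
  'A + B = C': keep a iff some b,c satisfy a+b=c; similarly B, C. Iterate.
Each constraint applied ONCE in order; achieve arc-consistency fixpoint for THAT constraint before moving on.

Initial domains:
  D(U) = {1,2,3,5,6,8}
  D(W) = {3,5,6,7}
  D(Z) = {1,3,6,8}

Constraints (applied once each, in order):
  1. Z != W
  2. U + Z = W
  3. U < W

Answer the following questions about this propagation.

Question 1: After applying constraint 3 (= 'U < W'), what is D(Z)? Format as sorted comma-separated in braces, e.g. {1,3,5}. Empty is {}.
Answer: {1,3,6}

Derivation:
Constraint 1 (Z != W) on D(Z)={1,3,6,8} D(W)={3,5,6,7}: no change
Constraint 2 (U + Z = W) on D(U)={1,2,3,5,6,8} D(Z)={1,3,6,8} D(W)={3,5,6,7}: U {1,2,3,5,6,8}->{1,2,3,5,6}; Z {1,3,6,8}->{1,3,6}
Constraint 3 (U < W) on D(U)={1,2,3,5,6} D(W)={3,5,6,7}: no change
So after constraint 3: D(Z) = {1,3,6}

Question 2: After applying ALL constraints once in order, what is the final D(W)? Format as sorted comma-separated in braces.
Answer: {3,5,6,7}

Derivation:
Constraint 1 (Z != W) on D(Z)={1,3,6,8} D(W)={3,5,6,7}: no change
Constraint 2 (U + Z = W) on D(U)={1,2,3,5,6,8} D(Z)={1,3,6,8} D(W)={3,5,6,7}: U {1,2,3,5,6,8}->{1,2,3,5,6}; Z {1,3,6,8}->{1,3,6}
Constraint 3 (U < W) on D(U)={1,2,3,5,6} D(W)={3,5,6,7}: no change
So after all 3 constraints: D(W) = {3,5,6,7}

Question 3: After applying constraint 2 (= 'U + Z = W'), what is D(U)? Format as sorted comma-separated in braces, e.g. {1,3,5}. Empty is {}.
Constraint 1 (Z != W) on D(Z)={1,3,6,8} D(W)={3,5,6,7}: no change
Constraint 2 (U + Z = W) on D(U)={1,2,3,5,6,8} D(Z)={1,3,6,8} D(W)={3,5,6,7}: U {1,2,3,5,6,8}->{1,2,3,5,6}; Z {1,3,6,8}->{1,3,6}
So after constraint 2: D(U) = {1,2,3,5,6}

Answer: {1,2,3,5,6}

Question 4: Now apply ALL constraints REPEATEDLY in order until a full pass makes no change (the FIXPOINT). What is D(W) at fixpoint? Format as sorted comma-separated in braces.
pass 0 (initial): D(W)={3,5,6,7}
pass 1: U {1,2,3,5,6,8}->{1,2,3,5,6}; Z {1,3,6,8}->{1,3,6}
pass 2: no change
Fixpoint after 2 passes: D(W) = {3,5,6,7}

Answer: {3,5,6,7}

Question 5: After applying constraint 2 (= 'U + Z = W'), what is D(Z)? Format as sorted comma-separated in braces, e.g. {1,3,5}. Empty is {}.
Constraint 1 (Z != W) on D(Z)={1,3,6,8} D(W)={3,5,6,7}: no change
Constraint 2 (U + Z = W) on D(U)={1,2,3,5,6,8} D(Z)={1,3,6,8} D(W)={3,5,6,7}: U {1,2,3,5,6,8}->{1,2,3,5,6}; Z {1,3,6,8}->{1,3,6}
So after constraint 2: D(Z) = {1,3,6}

Answer: {1,3,6}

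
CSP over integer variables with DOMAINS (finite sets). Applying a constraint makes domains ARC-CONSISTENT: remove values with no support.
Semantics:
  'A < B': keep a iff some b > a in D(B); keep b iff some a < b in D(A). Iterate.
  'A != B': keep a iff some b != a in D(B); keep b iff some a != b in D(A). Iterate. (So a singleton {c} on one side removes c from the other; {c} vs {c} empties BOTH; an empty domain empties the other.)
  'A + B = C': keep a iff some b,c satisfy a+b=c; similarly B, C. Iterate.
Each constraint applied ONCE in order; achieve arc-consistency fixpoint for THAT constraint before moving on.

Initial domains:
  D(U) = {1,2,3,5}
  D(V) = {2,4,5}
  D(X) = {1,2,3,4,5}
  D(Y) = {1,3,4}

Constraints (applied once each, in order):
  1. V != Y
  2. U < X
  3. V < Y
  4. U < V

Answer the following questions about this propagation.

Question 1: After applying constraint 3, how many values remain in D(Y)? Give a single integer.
Answer: 2

Derivation:
Constraint 1 (V != Y) on D(V)={2,4,5} D(Y)={1,3,4}: no change
Constraint 2 (U < X) on D(U)={1,2,3,5} D(X)={1,2,3,4,5}: U {1,2,3,5}->{1,2,3}; X {1,2,3,4,5}->{2,3,4,5}
Constraint 3 (V < Y) on D(V)={2,4,5} D(Y)={1,3,4}: V {2,4,5}->{2}; Y {1,3,4}->{3,4}
So after constraint 3: D(Y)={3,4}, size = 2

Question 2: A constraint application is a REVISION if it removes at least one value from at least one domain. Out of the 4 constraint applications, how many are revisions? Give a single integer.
Constraint 1 (V != Y) on D(V)={2,4,5} D(Y)={1,3,4}: no change => not a revision
Constraint 2 (U < X) on D(U)={1,2,3,5} D(X)={1,2,3,4,5}: U {1,2,3,5}->{1,2,3}; X {1,2,3,4,5}->{2,3,4,5} => REVISION
Constraint 3 (V < Y) on D(V)={2,4,5} D(Y)={1,3,4}: V {2,4,5}->{2}; Y {1,3,4}->{3,4} => REVISION
Constraint 4 (U < V) on D(U)={1,2,3} D(V)={2}: U {1,2,3}->{1} => REVISION
Total revisions = 3

Answer: 3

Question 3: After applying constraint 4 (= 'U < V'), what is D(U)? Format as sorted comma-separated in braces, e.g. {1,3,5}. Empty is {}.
Answer: {1}

Derivation:
Constraint 1 (V != Y) on D(V)={2,4,5} D(Y)={1,3,4}: no change
Constraint 2 (U < X) on D(U)={1,2,3,5} D(X)={1,2,3,4,5}: U {1,2,3,5}->{1,2,3}; X {1,2,3,4,5}->{2,3,4,5}
Constraint 3 (V < Y) on D(V)={2,4,5} D(Y)={1,3,4}: V {2,4,5}->{2}; Y {1,3,4}->{3,4}
Constraint 4 (U < V) on D(U)={1,2,3} D(V)={2}: U {1,2,3}->{1}
So after constraint 4: D(U) = {1}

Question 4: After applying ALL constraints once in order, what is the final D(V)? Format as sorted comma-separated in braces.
Constraint 1 (V != Y) on D(V)={2,4,5} D(Y)={1,3,4}: no change
Constraint 2 (U < X) on D(U)={1,2,3,5} D(X)={1,2,3,4,5}: U {1,2,3,5}->{1,2,3}; X {1,2,3,4,5}->{2,3,4,5}
Constraint 3 (V < Y) on D(V)={2,4,5} D(Y)={1,3,4}: V {2,4,5}->{2}; Y {1,3,4}->{3,4}
Constraint 4 (U < V) on D(U)={1,2,3} D(V)={2}: U {1,2,3}->{1}
So after all 4 constraints: D(V) = {2}

Answer: {2}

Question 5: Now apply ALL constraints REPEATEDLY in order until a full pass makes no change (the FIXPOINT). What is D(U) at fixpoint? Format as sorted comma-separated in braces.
Answer: {1}

Derivation:
pass 0 (initial): D(U)={1,2,3,5}
pass 1: U {1,2,3,5}->{1}; V {2,4,5}->{2}; X {1,2,3,4,5}->{2,3,4,5}; Y {1,3,4}->{3,4}
pass 2: no change
Fixpoint after 2 passes: D(U) = {1}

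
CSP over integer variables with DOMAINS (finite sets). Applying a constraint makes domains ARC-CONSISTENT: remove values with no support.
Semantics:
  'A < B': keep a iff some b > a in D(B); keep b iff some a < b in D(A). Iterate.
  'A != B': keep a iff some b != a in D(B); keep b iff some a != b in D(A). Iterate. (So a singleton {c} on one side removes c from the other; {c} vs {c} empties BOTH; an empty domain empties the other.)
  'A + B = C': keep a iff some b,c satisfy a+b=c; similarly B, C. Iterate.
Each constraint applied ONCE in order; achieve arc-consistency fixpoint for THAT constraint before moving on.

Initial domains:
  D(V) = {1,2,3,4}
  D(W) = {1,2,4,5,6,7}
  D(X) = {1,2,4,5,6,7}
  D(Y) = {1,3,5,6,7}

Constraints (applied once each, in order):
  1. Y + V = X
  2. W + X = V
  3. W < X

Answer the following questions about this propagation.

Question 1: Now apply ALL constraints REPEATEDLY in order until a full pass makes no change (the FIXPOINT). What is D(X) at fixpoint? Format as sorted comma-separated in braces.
pass 0 (initial): D(X)={1,2,4,5,6,7}
pass 1: V {1,2,3,4}->{3,4}; W {1,2,4,5,6,7}->{1}; X {1,2,4,5,6,7}->{2}; Y {1,3,5,6,7}->{1,3,5,6}
pass 2: V {3,4}->{}; W {1}->{}; X {2}->{}; Y {1,3,5,6}->{}
pass 3: no change
Fixpoint after 3 passes: D(X) = {}

Answer: {}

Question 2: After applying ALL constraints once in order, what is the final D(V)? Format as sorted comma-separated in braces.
Constraint 1 (Y + V = X) on D(Y)={1,3,5,6,7} D(V)={1,2,3,4} D(X)={1,2,4,5,6,7}: Y {1,3,5,6,7}->{1,3,5,6}; X {1,2,4,5,6,7}->{2,4,5,6,7}
Constraint 2 (W + X = V) on D(W)={1,2,4,5,6,7} D(X)={2,4,5,6,7} D(V)={1,2,3,4}: W {1,2,4,5,6,7}->{1,2}; X {2,4,5,6,7}->{2}; V {1,2,3,4}->{3,4}
Constraint 3 (W < X) on D(W)={1,2} D(X)={2}: W {1,2}->{1}
So after all 3 constraints: D(V) = {3,4}

Answer: {3,4}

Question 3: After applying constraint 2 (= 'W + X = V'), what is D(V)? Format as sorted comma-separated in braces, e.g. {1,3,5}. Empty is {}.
Constraint 1 (Y + V = X) on D(Y)={1,3,5,6,7} D(V)={1,2,3,4} D(X)={1,2,4,5,6,7}: Y {1,3,5,6,7}->{1,3,5,6}; X {1,2,4,5,6,7}->{2,4,5,6,7}
Constraint 2 (W + X = V) on D(W)={1,2,4,5,6,7} D(X)={2,4,5,6,7} D(V)={1,2,3,4}: W {1,2,4,5,6,7}->{1,2}; X {2,4,5,6,7}->{2}; V {1,2,3,4}->{3,4}
So after constraint 2: D(V) = {3,4}

Answer: {3,4}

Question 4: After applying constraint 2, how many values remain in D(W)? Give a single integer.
Answer: 2

Derivation:
Constraint 1 (Y + V = X) on D(Y)={1,3,5,6,7} D(V)={1,2,3,4} D(X)={1,2,4,5,6,7}: Y {1,3,5,6,7}->{1,3,5,6}; X {1,2,4,5,6,7}->{2,4,5,6,7}
Constraint 2 (W + X = V) on D(W)={1,2,4,5,6,7} D(X)={2,4,5,6,7} D(V)={1,2,3,4}: W {1,2,4,5,6,7}->{1,2}; X {2,4,5,6,7}->{2}; V {1,2,3,4}->{3,4}
So after constraint 2: D(W)={1,2}, size = 2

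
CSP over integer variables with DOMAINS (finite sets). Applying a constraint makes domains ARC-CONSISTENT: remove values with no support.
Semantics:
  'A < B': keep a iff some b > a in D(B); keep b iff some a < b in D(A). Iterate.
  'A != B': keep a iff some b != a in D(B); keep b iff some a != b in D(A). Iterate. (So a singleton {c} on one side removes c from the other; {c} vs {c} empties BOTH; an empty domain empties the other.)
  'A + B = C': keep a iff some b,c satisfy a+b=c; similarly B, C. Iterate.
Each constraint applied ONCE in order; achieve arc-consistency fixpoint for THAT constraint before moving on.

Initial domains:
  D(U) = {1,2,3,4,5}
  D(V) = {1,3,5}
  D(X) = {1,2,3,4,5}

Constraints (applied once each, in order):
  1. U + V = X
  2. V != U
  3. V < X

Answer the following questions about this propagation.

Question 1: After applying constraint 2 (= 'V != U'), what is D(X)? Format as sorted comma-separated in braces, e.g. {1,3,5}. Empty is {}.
Answer: {2,3,4,5}

Derivation:
Constraint 1 (U + V = X) on D(U)={1,2,3,4,5} D(V)={1,3,5} D(X)={1,2,3,4,5}: U {1,2,3,4,5}->{1,2,3,4}; V {1,3,5}->{1,3}; X {1,2,3,4,5}->{2,3,4,5}
Constraint 2 (V != U) on D(V)={1,3} D(U)={1,2,3,4}: no change
So after constraint 2: D(X) = {2,3,4,5}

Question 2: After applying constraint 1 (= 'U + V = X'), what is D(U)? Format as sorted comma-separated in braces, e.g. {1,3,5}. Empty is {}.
Constraint 1 (U + V = X) on D(U)={1,2,3,4,5} D(V)={1,3,5} D(X)={1,2,3,4,5}: U {1,2,3,4,5}->{1,2,3,4}; V {1,3,5}->{1,3}; X {1,2,3,4,5}->{2,3,4,5}
So after constraint 1: D(U) = {1,2,3,4}

Answer: {1,2,3,4}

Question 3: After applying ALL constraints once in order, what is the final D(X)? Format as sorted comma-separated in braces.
Answer: {2,3,4,5}

Derivation:
Constraint 1 (U + V = X) on D(U)={1,2,3,4,5} D(V)={1,3,5} D(X)={1,2,3,4,5}: U {1,2,3,4,5}->{1,2,3,4}; V {1,3,5}->{1,3}; X {1,2,3,4,5}->{2,3,4,5}
Constraint 2 (V != U) on D(V)={1,3} D(U)={1,2,3,4}: no change
Constraint 3 (V < X) on D(V)={1,3} D(X)={2,3,4,5}: no change
So after all 3 constraints: D(X) = {2,3,4,5}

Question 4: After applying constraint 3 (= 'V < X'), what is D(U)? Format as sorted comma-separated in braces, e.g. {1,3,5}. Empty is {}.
Constraint 1 (U + V = X) on D(U)={1,2,3,4,5} D(V)={1,3,5} D(X)={1,2,3,4,5}: U {1,2,3,4,5}->{1,2,3,4}; V {1,3,5}->{1,3}; X {1,2,3,4,5}->{2,3,4,5}
Constraint 2 (V != U) on D(V)={1,3} D(U)={1,2,3,4}: no change
Constraint 3 (V < X) on D(V)={1,3} D(X)={2,3,4,5}: no change
So after constraint 3: D(U) = {1,2,3,4}

Answer: {1,2,3,4}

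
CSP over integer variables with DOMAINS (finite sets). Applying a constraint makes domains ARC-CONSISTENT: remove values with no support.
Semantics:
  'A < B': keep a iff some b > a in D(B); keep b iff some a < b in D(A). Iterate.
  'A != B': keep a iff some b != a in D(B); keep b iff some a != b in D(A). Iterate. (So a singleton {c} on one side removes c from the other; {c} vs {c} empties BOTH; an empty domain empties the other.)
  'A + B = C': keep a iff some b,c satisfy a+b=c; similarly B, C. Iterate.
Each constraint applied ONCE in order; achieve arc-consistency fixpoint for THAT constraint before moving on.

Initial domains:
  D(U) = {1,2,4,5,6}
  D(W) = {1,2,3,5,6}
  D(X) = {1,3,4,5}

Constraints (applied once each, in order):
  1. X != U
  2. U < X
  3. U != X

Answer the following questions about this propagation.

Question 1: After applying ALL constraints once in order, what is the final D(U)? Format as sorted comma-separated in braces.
Constraint 1 (X != U) on D(X)={1,3,4,5} D(U)={1,2,4,5,6}: no change
Constraint 2 (U < X) on D(U)={1,2,4,5,6} D(X)={1,3,4,5}: U {1,2,4,5,6}->{1,2,4}; X {1,3,4,5}->{3,4,5}
Constraint 3 (U != X) on D(U)={1,2,4} D(X)={3,4,5}: no change
So after all 3 constraints: D(U) = {1,2,4}

Answer: {1,2,4}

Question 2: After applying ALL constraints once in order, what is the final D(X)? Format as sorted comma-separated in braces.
Answer: {3,4,5}

Derivation:
Constraint 1 (X != U) on D(X)={1,3,4,5} D(U)={1,2,4,5,6}: no change
Constraint 2 (U < X) on D(U)={1,2,4,5,6} D(X)={1,3,4,5}: U {1,2,4,5,6}->{1,2,4}; X {1,3,4,5}->{3,4,5}
Constraint 3 (U != X) on D(U)={1,2,4} D(X)={3,4,5}: no change
So after all 3 constraints: D(X) = {3,4,5}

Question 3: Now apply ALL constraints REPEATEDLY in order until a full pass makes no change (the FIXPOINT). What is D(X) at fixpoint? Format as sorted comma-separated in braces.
pass 0 (initial): D(X)={1,3,4,5}
pass 1: U {1,2,4,5,6}->{1,2,4}; X {1,3,4,5}->{3,4,5}
pass 2: no change
Fixpoint after 2 passes: D(X) = {3,4,5}

Answer: {3,4,5}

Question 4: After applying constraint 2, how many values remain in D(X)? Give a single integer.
Answer: 3

Derivation:
Constraint 1 (X != U) on D(X)={1,3,4,5} D(U)={1,2,4,5,6}: no change
Constraint 2 (U < X) on D(U)={1,2,4,5,6} D(X)={1,3,4,5}: U {1,2,4,5,6}->{1,2,4}; X {1,3,4,5}->{3,4,5}
So after constraint 2: D(X)={3,4,5}, size = 3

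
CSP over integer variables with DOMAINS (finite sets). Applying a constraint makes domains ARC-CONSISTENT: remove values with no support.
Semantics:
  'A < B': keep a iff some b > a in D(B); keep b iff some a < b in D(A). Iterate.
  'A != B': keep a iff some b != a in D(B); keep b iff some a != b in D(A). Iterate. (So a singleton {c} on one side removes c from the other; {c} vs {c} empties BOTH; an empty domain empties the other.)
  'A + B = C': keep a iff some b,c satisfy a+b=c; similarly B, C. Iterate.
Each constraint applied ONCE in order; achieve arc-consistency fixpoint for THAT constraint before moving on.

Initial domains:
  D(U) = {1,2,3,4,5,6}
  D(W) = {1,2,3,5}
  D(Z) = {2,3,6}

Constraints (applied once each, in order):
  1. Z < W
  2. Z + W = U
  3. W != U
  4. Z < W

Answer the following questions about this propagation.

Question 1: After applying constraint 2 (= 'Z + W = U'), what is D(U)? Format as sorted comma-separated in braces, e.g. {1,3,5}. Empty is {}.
Constraint 1 (Z < W) on D(Z)={2,3,6} D(W)={1,2,3,5}: Z {2,3,6}->{2,3}; W {1,2,3,5}->{3,5}
Constraint 2 (Z + W = U) on D(Z)={2,3} D(W)={3,5} D(U)={1,2,3,4,5,6}: W {3,5}->{3}; U {1,2,3,4,5,6}->{5,6}
So after constraint 2: D(U) = {5,6}

Answer: {5,6}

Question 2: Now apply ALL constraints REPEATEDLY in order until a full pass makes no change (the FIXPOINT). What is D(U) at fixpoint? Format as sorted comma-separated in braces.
pass 0 (initial): D(U)={1,2,3,4,5,6}
pass 1: U {1,2,3,4,5,6}->{5,6}; W {1,2,3,5}->{3}; Z {2,3,6}->{2}
pass 2: U {5,6}->{5}
pass 3: no change
Fixpoint after 3 passes: D(U) = {5}

Answer: {5}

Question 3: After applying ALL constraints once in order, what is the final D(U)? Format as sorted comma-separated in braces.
Answer: {5,6}

Derivation:
Constraint 1 (Z < W) on D(Z)={2,3,6} D(W)={1,2,3,5}: Z {2,3,6}->{2,3}; W {1,2,3,5}->{3,5}
Constraint 2 (Z + W = U) on D(Z)={2,3} D(W)={3,5} D(U)={1,2,3,4,5,6}: W {3,5}->{3}; U {1,2,3,4,5,6}->{5,6}
Constraint 3 (W != U) on D(W)={3} D(U)={5,6}: no change
Constraint 4 (Z < W) on D(Z)={2,3} D(W)={3}: Z {2,3}->{2}
So after all 4 constraints: D(U) = {5,6}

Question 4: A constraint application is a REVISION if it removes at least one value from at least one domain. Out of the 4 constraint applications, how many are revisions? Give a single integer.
Constraint 1 (Z < W) on D(Z)={2,3,6} D(W)={1,2,3,5}: Z {2,3,6}->{2,3}; W {1,2,3,5}->{3,5} => REVISION
Constraint 2 (Z + W = U) on D(Z)={2,3} D(W)={3,5} D(U)={1,2,3,4,5,6}: W {3,5}->{3}; U {1,2,3,4,5,6}->{5,6} => REVISION
Constraint 3 (W != U) on D(W)={3} D(U)={5,6}: no change => not a revision
Constraint 4 (Z < W) on D(Z)={2,3} D(W)={3}: Z {2,3}->{2} => REVISION
Total revisions = 3

Answer: 3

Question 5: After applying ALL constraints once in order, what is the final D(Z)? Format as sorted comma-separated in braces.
Answer: {2}

Derivation:
Constraint 1 (Z < W) on D(Z)={2,3,6} D(W)={1,2,3,5}: Z {2,3,6}->{2,3}; W {1,2,3,5}->{3,5}
Constraint 2 (Z + W = U) on D(Z)={2,3} D(W)={3,5} D(U)={1,2,3,4,5,6}: W {3,5}->{3}; U {1,2,3,4,5,6}->{5,6}
Constraint 3 (W != U) on D(W)={3} D(U)={5,6}: no change
Constraint 4 (Z < W) on D(Z)={2,3} D(W)={3}: Z {2,3}->{2}
So after all 4 constraints: D(Z) = {2}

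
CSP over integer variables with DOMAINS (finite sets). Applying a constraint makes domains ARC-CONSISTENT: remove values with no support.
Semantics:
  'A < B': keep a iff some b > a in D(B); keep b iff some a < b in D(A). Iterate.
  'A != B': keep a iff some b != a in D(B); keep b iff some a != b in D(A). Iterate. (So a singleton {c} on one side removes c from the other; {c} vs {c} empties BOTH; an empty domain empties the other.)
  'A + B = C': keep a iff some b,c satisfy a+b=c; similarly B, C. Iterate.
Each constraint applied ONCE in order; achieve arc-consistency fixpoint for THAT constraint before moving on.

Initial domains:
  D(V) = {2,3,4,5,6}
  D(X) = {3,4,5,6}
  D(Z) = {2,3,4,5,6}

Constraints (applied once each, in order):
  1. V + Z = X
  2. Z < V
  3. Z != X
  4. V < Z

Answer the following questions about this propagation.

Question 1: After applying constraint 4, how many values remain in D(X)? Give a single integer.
Answer: 3

Derivation:
Constraint 1 (V + Z = X) on D(V)={2,3,4,5,6} D(Z)={2,3,4,5,6} D(X)={3,4,5,6}: V {2,3,4,5,6}->{2,3,4}; Z {2,3,4,5,6}->{2,3,4}; X {3,4,5,6}->{4,5,6}
Constraint 2 (Z < V) on D(Z)={2,3,4} D(V)={2,3,4}: Z {2,3,4}->{2,3}; V {2,3,4}->{3,4}
Constraint 3 (Z != X) on D(Z)={2,3} D(X)={4,5,6}: no change
Constraint 4 (V < Z) on D(V)={3,4} D(Z)={2,3}: V {3,4}->{}; Z {2,3}->{}
So after constraint 4: D(X)={4,5,6}, size = 3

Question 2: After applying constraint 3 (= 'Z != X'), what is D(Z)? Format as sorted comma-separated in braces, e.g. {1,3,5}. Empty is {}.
Answer: {2,3}

Derivation:
Constraint 1 (V + Z = X) on D(V)={2,3,4,5,6} D(Z)={2,3,4,5,6} D(X)={3,4,5,6}: V {2,3,4,5,6}->{2,3,4}; Z {2,3,4,5,6}->{2,3,4}; X {3,4,5,6}->{4,5,6}
Constraint 2 (Z < V) on D(Z)={2,3,4} D(V)={2,3,4}: Z {2,3,4}->{2,3}; V {2,3,4}->{3,4}
Constraint 3 (Z != X) on D(Z)={2,3} D(X)={4,5,6}: no change
So after constraint 3: D(Z) = {2,3}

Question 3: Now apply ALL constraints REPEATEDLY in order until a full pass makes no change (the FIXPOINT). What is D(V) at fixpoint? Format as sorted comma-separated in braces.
pass 0 (initial): D(V)={2,3,4,5,6}
pass 1: V {2,3,4,5,6}->{}; X {3,4,5,6}->{4,5,6}; Z {2,3,4,5,6}->{}
pass 2: X {4,5,6}->{}
pass 3: no change
Fixpoint after 3 passes: D(V) = {}

Answer: {}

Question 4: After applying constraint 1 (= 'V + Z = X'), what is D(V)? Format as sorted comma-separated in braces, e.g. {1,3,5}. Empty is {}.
Constraint 1 (V + Z = X) on D(V)={2,3,4,5,6} D(Z)={2,3,4,5,6} D(X)={3,4,5,6}: V {2,3,4,5,6}->{2,3,4}; Z {2,3,4,5,6}->{2,3,4}; X {3,4,5,6}->{4,5,6}
So after constraint 1: D(V) = {2,3,4}

Answer: {2,3,4}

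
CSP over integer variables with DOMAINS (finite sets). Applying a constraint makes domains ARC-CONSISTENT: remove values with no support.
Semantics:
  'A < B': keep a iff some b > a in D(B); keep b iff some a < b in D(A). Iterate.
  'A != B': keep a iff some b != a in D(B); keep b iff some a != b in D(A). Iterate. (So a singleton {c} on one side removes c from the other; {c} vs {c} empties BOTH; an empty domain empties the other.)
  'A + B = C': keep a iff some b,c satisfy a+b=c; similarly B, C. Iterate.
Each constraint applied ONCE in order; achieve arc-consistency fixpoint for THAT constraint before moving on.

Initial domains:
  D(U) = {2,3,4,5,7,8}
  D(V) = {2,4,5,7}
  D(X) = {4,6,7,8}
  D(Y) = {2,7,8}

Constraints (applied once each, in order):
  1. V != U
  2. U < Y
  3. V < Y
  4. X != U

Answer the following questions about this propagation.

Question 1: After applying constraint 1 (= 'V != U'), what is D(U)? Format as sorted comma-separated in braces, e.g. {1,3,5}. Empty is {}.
Constraint 1 (V != U) on D(V)={2,4,5,7} D(U)={2,3,4,5,7,8}: no change
So after constraint 1: D(U) = {2,3,4,5,7,8}

Answer: {2,3,4,5,7,8}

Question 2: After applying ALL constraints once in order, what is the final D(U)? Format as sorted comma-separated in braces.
Constraint 1 (V != U) on D(V)={2,4,5,7} D(U)={2,3,4,5,7,8}: no change
Constraint 2 (U < Y) on D(U)={2,3,4,5,7,8} D(Y)={2,7,8}: U {2,3,4,5,7,8}->{2,3,4,5,7}; Y {2,7,8}->{7,8}
Constraint 3 (V < Y) on D(V)={2,4,5,7} D(Y)={7,8}: no change
Constraint 4 (X != U) on D(X)={4,6,7,8} D(U)={2,3,4,5,7}: no change
So after all 4 constraints: D(U) = {2,3,4,5,7}

Answer: {2,3,4,5,7}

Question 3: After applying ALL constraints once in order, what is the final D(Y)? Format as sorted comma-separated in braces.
Constraint 1 (V != U) on D(V)={2,4,5,7} D(U)={2,3,4,5,7,8}: no change
Constraint 2 (U < Y) on D(U)={2,3,4,5,7,8} D(Y)={2,7,8}: U {2,3,4,5,7,8}->{2,3,4,5,7}; Y {2,7,8}->{7,8}
Constraint 3 (V < Y) on D(V)={2,4,5,7} D(Y)={7,8}: no change
Constraint 4 (X != U) on D(X)={4,6,7,8} D(U)={2,3,4,5,7}: no change
So after all 4 constraints: D(Y) = {7,8}

Answer: {7,8}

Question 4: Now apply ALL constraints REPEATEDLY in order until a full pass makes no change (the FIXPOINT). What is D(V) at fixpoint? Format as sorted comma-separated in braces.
pass 0 (initial): D(V)={2,4,5,7}
pass 1: U {2,3,4,5,7,8}->{2,3,4,5,7}; Y {2,7,8}->{7,8}
pass 2: no change
Fixpoint after 2 passes: D(V) = {2,4,5,7}

Answer: {2,4,5,7}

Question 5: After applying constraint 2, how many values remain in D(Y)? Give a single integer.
Constraint 1 (V != U) on D(V)={2,4,5,7} D(U)={2,3,4,5,7,8}: no change
Constraint 2 (U < Y) on D(U)={2,3,4,5,7,8} D(Y)={2,7,8}: U {2,3,4,5,7,8}->{2,3,4,5,7}; Y {2,7,8}->{7,8}
So after constraint 2: D(Y)={7,8}, size = 2

Answer: 2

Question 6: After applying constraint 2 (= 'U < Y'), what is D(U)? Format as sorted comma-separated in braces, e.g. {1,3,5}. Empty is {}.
Answer: {2,3,4,5,7}

Derivation:
Constraint 1 (V != U) on D(V)={2,4,5,7} D(U)={2,3,4,5,7,8}: no change
Constraint 2 (U < Y) on D(U)={2,3,4,5,7,8} D(Y)={2,7,8}: U {2,3,4,5,7,8}->{2,3,4,5,7}; Y {2,7,8}->{7,8}
So after constraint 2: D(U) = {2,3,4,5,7}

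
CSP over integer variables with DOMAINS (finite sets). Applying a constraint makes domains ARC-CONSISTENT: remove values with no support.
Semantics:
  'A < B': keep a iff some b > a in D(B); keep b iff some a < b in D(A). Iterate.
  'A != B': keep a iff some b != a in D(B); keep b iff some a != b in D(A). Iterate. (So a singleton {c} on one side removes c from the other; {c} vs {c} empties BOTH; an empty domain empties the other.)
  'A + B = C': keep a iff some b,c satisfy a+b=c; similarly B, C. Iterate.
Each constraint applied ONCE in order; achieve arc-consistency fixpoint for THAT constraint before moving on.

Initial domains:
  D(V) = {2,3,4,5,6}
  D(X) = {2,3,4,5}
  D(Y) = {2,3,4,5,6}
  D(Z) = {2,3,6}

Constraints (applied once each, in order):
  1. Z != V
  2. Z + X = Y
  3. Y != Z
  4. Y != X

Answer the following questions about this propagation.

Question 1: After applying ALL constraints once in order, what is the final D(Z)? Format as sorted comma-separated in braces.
Answer: {2,3}

Derivation:
Constraint 1 (Z != V) on D(Z)={2,3,6} D(V)={2,3,4,5,6}: no change
Constraint 2 (Z + X = Y) on D(Z)={2,3,6} D(X)={2,3,4,5} D(Y)={2,3,4,5,6}: Z {2,3,6}->{2,3}; X {2,3,4,5}->{2,3,4}; Y {2,3,4,5,6}->{4,5,6}
Constraint 3 (Y != Z) on D(Y)={4,5,6} D(Z)={2,3}: no change
Constraint 4 (Y != X) on D(Y)={4,5,6} D(X)={2,3,4}: no change
So after all 4 constraints: D(Z) = {2,3}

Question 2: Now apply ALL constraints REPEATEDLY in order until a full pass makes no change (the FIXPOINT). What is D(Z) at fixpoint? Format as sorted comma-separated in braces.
Answer: {2,3}

Derivation:
pass 0 (initial): D(Z)={2,3,6}
pass 1: X {2,3,4,5}->{2,3,4}; Y {2,3,4,5,6}->{4,5,6}; Z {2,3,6}->{2,3}
pass 2: no change
Fixpoint after 2 passes: D(Z) = {2,3}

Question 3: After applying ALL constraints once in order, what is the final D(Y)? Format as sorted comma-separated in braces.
Answer: {4,5,6}

Derivation:
Constraint 1 (Z != V) on D(Z)={2,3,6} D(V)={2,3,4,5,6}: no change
Constraint 2 (Z + X = Y) on D(Z)={2,3,6} D(X)={2,3,4,5} D(Y)={2,3,4,5,6}: Z {2,3,6}->{2,3}; X {2,3,4,5}->{2,3,4}; Y {2,3,4,5,6}->{4,5,6}
Constraint 3 (Y != Z) on D(Y)={4,5,6} D(Z)={2,3}: no change
Constraint 4 (Y != X) on D(Y)={4,5,6} D(X)={2,3,4}: no change
So after all 4 constraints: D(Y) = {4,5,6}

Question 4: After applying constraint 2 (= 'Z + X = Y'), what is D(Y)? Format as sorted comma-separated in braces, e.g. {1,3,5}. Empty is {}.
Constraint 1 (Z != V) on D(Z)={2,3,6} D(V)={2,3,4,5,6}: no change
Constraint 2 (Z + X = Y) on D(Z)={2,3,6} D(X)={2,3,4,5} D(Y)={2,3,4,5,6}: Z {2,3,6}->{2,3}; X {2,3,4,5}->{2,3,4}; Y {2,3,4,5,6}->{4,5,6}
So after constraint 2: D(Y) = {4,5,6}

Answer: {4,5,6}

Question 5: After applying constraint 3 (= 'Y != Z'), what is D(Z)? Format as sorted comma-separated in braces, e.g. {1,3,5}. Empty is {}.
Constraint 1 (Z != V) on D(Z)={2,3,6} D(V)={2,3,4,5,6}: no change
Constraint 2 (Z + X = Y) on D(Z)={2,3,6} D(X)={2,3,4,5} D(Y)={2,3,4,5,6}: Z {2,3,6}->{2,3}; X {2,3,4,5}->{2,3,4}; Y {2,3,4,5,6}->{4,5,6}
Constraint 3 (Y != Z) on D(Y)={4,5,6} D(Z)={2,3}: no change
So after constraint 3: D(Z) = {2,3}

Answer: {2,3}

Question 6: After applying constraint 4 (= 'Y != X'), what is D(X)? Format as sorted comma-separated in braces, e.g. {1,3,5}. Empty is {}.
Answer: {2,3,4}

Derivation:
Constraint 1 (Z != V) on D(Z)={2,3,6} D(V)={2,3,4,5,6}: no change
Constraint 2 (Z + X = Y) on D(Z)={2,3,6} D(X)={2,3,4,5} D(Y)={2,3,4,5,6}: Z {2,3,6}->{2,3}; X {2,3,4,5}->{2,3,4}; Y {2,3,4,5,6}->{4,5,6}
Constraint 3 (Y != Z) on D(Y)={4,5,6} D(Z)={2,3}: no change
Constraint 4 (Y != X) on D(Y)={4,5,6} D(X)={2,3,4}: no change
So after constraint 4: D(X) = {2,3,4}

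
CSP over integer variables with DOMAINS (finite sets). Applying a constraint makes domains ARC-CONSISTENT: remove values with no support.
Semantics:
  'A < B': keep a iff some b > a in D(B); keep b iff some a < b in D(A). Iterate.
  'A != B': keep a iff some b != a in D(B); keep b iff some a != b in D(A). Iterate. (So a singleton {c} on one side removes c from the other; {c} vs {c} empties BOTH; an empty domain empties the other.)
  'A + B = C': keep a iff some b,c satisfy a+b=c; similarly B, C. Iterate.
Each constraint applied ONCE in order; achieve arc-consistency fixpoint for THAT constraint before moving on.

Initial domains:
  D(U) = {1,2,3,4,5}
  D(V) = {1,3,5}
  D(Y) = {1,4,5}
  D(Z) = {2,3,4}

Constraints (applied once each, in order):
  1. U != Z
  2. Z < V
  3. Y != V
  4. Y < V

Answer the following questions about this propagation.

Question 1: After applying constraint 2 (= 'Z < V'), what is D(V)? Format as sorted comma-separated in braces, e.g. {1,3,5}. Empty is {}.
Constraint 1 (U != Z) on D(U)={1,2,3,4,5} D(Z)={2,3,4}: no change
Constraint 2 (Z < V) on D(Z)={2,3,4} D(V)={1,3,5}: V {1,3,5}->{3,5}
So after constraint 2: D(V) = {3,5}

Answer: {3,5}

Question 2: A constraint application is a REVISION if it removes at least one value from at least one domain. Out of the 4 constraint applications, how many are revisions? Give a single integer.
Answer: 2

Derivation:
Constraint 1 (U != Z) on D(U)={1,2,3,4,5} D(Z)={2,3,4}: no change => not a revision
Constraint 2 (Z < V) on D(Z)={2,3,4} D(V)={1,3,5}: V {1,3,5}->{3,5} => REVISION
Constraint 3 (Y != V) on D(Y)={1,4,5} D(V)={3,5}: no change => not a revision
Constraint 4 (Y < V) on D(Y)={1,4,5} D(V)={3,5}: Y {1,4,5}->{1,4} => REVISION
Total revisions = 2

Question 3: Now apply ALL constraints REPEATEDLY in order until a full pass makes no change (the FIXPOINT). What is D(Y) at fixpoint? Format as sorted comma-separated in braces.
Answer: {1,4}

Derivation:
pass 0 (initial): D(Y)={1,4,5}
pass 1: V {1,3,5}->{3,5}; Y {1,4,5}->{1,4}
pass 2: no change
Fixpoint after 2 passes: D(Y) = {1,4}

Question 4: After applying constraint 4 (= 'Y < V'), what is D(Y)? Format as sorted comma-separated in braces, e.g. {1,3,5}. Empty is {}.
Answer: {1,4}

Derivation:
Constraint 1 (U != Z) on D(U)={1,2,3,4,5} D(Z)={2,3,4}: no change
Constraint 2 (Z < V) on D(Z)={2,3,4} D(V)={1,3,5}: V {1,3,5}->{3,5}
Constraint 3 (Y != V) on D(Y)={1,4,5} D(V)={3,5}: no change
Constraint 4 (Y < V) on D(Y)={1,4,5} D(V)={3,5}: Y {1,4,5}->{1,4}
So after constraint 4: D(Y) = {1,4}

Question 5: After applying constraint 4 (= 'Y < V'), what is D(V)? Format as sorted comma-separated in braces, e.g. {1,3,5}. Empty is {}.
Answer: {3,5}

Derivation:
Constraint 1 (U != Z) on D(U)={1,2,3,4,5} D(Z)={2,3,4}: no change
Constraint 2 (Z < V) on D(Z)={2,3,4} D(V)={1,3,5}: V {1,3,5}->{3,5}
Constraint 3 (Y != V) on D(Y)={1,4,5} D(V)={3,5}: no change
Constraint 4 (Y < V) on D(Y)={1,4,5} D(V)={3,5}: Y {1,4,5}->{1,4}
So after constraint 4: D(V) = {3,5}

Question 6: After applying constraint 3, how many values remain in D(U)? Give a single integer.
Constraint 1 (U != Z) on D(U)={1,2,3,4,5} D(Z)={2,3,4}: no change
Constraint 2 (Z < V) on D(Z)={2,3,4} D(V)={1,3,5}: V {1,3,5}->{3,5}
Constraint 3 (Y != V) on D(Y)={1,4,5} D(V)={3,5}: no change
So after constraint 3: D(U)={1,2,3,4,5}, size = 5

Answer: 5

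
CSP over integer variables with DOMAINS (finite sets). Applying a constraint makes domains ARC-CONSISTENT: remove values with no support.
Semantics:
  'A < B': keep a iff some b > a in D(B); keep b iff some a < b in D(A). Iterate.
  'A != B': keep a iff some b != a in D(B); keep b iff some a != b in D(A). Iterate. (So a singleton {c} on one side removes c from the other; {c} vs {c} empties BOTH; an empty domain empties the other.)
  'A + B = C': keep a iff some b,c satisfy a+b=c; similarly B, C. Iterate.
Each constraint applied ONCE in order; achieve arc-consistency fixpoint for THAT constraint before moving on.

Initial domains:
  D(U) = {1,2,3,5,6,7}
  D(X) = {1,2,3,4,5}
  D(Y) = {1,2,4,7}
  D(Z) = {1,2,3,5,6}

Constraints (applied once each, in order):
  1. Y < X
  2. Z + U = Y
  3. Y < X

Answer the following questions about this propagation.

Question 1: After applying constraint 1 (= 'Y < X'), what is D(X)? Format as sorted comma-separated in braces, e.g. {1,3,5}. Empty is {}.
Answer: {2,3,4,5}

Derivation:
Constraint 1 (Y < X) on D(Y)={1,2,4,7} D(X)={1,2,3,4,5}: Y {1,2,4,7}->{1,2,4}; X {1,2,3,4,5}->{2,3,4,5}
So after constraint 1: D(X) = {2,3,4,5}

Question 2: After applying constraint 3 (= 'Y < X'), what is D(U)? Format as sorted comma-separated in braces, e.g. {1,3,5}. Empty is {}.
Constraint 1 (Y < X) on D(Y)={1,2,4,7} D(X)={1,2,3,4,5}: Y {1,2,4,7}->{1,2,4}; X {1,2,3,4,5}->{2,3,4,5}
Constraint 2 (Z + U = Y) on D(Z)={1,2,3,5,6} D(U)={1,2,3,5,6,7} D(Y)={1,2,4}: Z {1,2,3,5,6}->{1,2,3}; U {1,2,3,5,6,7}->{1,2,3}; Y {1,2,4}->{2,4}
Constraint 3 (Y < X) on D(Y)={2,4} D(X)={2,3,4,5}: X {2,3,4,5}->{3,4,5}
So after constraint 3: D(U) = {1,2,3}

Answer: {1,2,3}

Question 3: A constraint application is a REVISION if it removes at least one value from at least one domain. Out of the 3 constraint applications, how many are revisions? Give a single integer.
Constraint 1 (Y < X) on D(Y)={1,2,4,7} D(X)={1,2,3,4,5}: Y {1,2,4,7}->{1,2,4}; X {1,2,3,4,5}->{2,3,4,5} => REVISION
Constraint 2 (Z + U = Y) on D(Z)={1,2,3,5,6} D(U)={1,2,3,5,6,7} D(Y)={1,2,4}: Z {1,2,3,5,6}->{1,2,3}; U {1,2,3,5,6,7}->{1,2,3}; Y {1,2,4}->{2,4} => REVISION
Constraint 3 (Y < X) on D(Y)={2,4} D(X)={2,3,4,5}: X {2,3,4,5}->{3,4,5} => REVISION
Total revisions = 3

Answer: 3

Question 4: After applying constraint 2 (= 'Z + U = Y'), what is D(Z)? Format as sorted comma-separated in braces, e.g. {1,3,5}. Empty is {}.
Answer: {1,2,3}

Derivation:
Constraint 1 (Y < X) on D(Y)={1,2,4,7} D(X)={1,2,3,4,5}: Y {1,2,4,7}->{1,2,4}; X {1,2,3,4,5}->{2,3,4,5}
Constraint 2 (Z + U = Y) on D(Z)={1,2,3,5,6} D(U)={1,2,3,5,6,7} D(Y)={1,2,4}: Z {1,2,3,5,6}->{1,2,3}; U {1,2,3,5,6,7}->{1,2,3}; Y {1,2,4}->{2,4}
So after constraint 2: D(Z) = {1,2,3}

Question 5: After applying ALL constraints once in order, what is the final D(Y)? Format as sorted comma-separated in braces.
Constraint 1 (Y < X) on D(Y)={1,2,4,7} D(X)={1,2,3,4,5}: Y {1,2,4,7}->{1,2,4}; X {1,2,3,4,5}->{2,3,4,5}
Constraint 2 (Z + U = Y) on D(Z)={1,2,3,5,6} D(U)={1,2,3,5,6,7} D(Y)={1,2,4}: Z {1,2,3,5,6}->{1,2,3}; U {1,2,3,5,6,7}->{1,2,3}; Y {1,2,4}->{2,4}
Constraint 3 (Y < X) on D(Y)={2,4} D(X)={2,3,4,5}: X {2,3,4,5}->{3,4,5}
So after all 3 constraints: D(Y) = {2,4}

Answer: {2,4}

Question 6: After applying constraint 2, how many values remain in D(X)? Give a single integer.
Answer: 4

Derivation:
Constraint 1 (Y < X) on D(Y)={1,2,4,7} D(X)={1,2,3,4,5}: Y {1,2,4,7}->{1,2,4}; X {1,2,3,4,5}->{2,3,4,5}
Constraint 2 (Z + U = Y) on D(Z)={1,2,3,5,6} D(U)={1,2,3,5,6,7} D(Y)={1,2,4}: Z {1,2,3,5,6}->{1,2,3}; U {1,2,3,5,6,7}->{1,2,3}; Y {1,2,4}->{2,4}
So after constraint 2: D(X)={2,3,4,5}, size = 4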